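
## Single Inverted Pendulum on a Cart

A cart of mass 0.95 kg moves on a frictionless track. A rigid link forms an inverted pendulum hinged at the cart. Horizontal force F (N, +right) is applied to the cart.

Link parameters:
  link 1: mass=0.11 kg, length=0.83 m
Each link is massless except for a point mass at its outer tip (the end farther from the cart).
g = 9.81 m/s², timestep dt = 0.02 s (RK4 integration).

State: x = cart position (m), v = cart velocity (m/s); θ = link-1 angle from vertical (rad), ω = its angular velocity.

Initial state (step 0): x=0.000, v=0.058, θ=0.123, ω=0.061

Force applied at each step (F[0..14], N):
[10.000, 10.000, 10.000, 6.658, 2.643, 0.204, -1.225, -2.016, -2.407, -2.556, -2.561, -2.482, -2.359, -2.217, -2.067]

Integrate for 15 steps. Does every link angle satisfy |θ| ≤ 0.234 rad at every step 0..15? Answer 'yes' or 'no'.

apply F[0]=+10.000 → step 1: x=0.003, v=0.265, θ=0.122, ω=-0.158
apply F[1]=+10.000 → step 2: x=0.011, v=0.473, θ=0.117, ω=-0.378
apply F[2]=+10.000 → step 3: x=0.022, v=0.681, θ=0.107, ω=-0.600
apply F[3]=+6.658 → step 4: x=0.037, v=0.818, θ=0.093, ω=-0.742
apply F[4]=+2.643 → step 5: x=0.054, v=0.872, θ=0.078, ω=-0.786
apply F[5]=+0.204 → step 6: x=0.072, v=0.875, θ=0.063, ω=-0.773
apply F[6]=-1.225 → step 7: x=0.089, v=0.848, θ=0.048, ω=-0.727
apply F[7]=-2.016 → step 8: x=0.105, v=0.805, θ=0.034, ω=-0.666
apply F[8]=-2.407 → step 9: x=0.121, v=0.753, θ=0.021, ω=-0.597
apply F[9]=-2.556 → step 10: x=0.135, v=0.699, θ=0.010, ω=-0.529
apply F[10]=-2.561 → step 11: x=0.149, v=0.645, θ=-0.000, ω=-0.462
apply F[11]=-2.482 → step 12: x=0.161, v=0.593, θ=-0.009, ω=-0.401
apply F[12]=-2.359 → step 13: x=0.173, v=0.544, θ=-0.016, ω=-0.344
apply F[13]=-2.217 → step 14: x=0.183, v=0.498, θ=-0.023, ω=-0.293
apply F[14]=-2.067 → step 15: x=0.193, v=0.455, θ=-0.028, ω=-0.247
Max |angle| over trajectory = 0.123 rad; bound = 0.234 → within bound.

Answer: yes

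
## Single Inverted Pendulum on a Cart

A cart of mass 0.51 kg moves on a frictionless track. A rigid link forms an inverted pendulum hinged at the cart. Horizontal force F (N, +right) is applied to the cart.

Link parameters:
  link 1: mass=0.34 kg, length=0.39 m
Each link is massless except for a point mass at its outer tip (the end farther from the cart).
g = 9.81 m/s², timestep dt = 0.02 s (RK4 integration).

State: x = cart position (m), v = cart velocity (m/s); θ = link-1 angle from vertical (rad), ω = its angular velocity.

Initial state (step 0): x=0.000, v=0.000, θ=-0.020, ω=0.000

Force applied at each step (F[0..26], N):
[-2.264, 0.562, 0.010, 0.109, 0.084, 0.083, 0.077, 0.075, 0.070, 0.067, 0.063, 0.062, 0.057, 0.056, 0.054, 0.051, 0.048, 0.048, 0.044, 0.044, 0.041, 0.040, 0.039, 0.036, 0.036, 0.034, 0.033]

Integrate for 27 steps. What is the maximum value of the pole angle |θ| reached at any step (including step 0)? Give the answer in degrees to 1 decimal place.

apply F[0]=-2.264 → step 1: x=-0.001, v=-0.086, θ=-0.018, ω=0.211
apply F[1]=+0.562 → step 2: x=-0.002, v=-0.062, θ=-0.014, ω=0.141
apply F[2]=+0.010 → step 3: x=-0.004, v=-0.060, θ=-0.012, ω=0.130
apply F[3]=+0.109 → step 4: x=-0.005, v=-0.054, θ=-0.009, ω=0.110
apply F[4]=+0.084 → step 5: x=-0.006, v=-0.050, θ=-0.007, ω=0.095
apply F[5]=+0.083 → step 6: x=-0.007, v=-0.046, θ=-0.005, ω=0.081
apply F[6]=+0.077 → step 7: x=-0.008, v=-0.042, θ=-0.004, ω=0.069
apply F[7]=+0.075 → step 8: x=-0.008, v=-0.039, θ=-0.003, ω=0.059
apply F[8]=+0.070 → step 9: x=-0.009, v=-0.036, θ=-0.002, ω=0.050
apply F[9]=+0.067 → step 10: x=-0.010, v=-0.033, θ=-0.001, ω=0.042
apply F[10]=+0.063 → step 11: x=-0.010, v=-0.031, θ=0.000, ω=0.036
apply F[11]=+0.062 → step 12: x=-0.011, v=-0.028, θ=0.001, ω=0.030
apply F[12]=+0.057 → step 13: x=-0.012, v=-0.026, θ=0.001, ω=0.025
apply F[13]=+0.056 → step 14: x=-0.012, v=-0.024, θ=0.002, ω=0.021
apply F[14]=+0.054 → step 15: x=-0.013, v=-0.022, θ=0.002, ω=0.017
apply F[15]=+0.051 → step 16: x=-0.013, v=-0.021, θ=0.002, ω=0.014
apply F[16]=+0.048 → step 17: x=-0.013, v=-0.019, θ=0.003, ω=0.011
apply F[17]=+0.048 → step 18: x=-0.014, v=-0.018, θ=0.003, ω=0.009
apply F[18]=+0.044 → step 19: x=-0.014, v=-0.016, θ=0.003, ω=0.007
apply F[19]=+0.044 → step 20: x=-0.014, v=-0.015, θ=0.003, ω=0.005
apply F[20]=+0.041 → step 21: x=-0.015, v=-0.014, θ=0.003, ω=0.003
apply F[21]=+0.040 → step 22: x=-0.015, v=-0.013, θ=0.003, ω=0.002
apply F[22]=+0.039 → step 23: x=-0.015, v=-0.011, θ=0.003, ω=0.001
apply F[23]=+0.036 → step 24: x=-0.015, v=-0.010, θ=0.003, ω=0.000
apply F[24]=+0.036 → step 25: x=-0.016, v=-0.009, θ=0.003, ω=-0.001
apply F[25]=+0.034 → step 26: x=-0.016, v=-0.009, θ=0.003, ω=-0.001
apply F[26]=+0.033 → step 27: x=-0.016, v=-0.008, θ=0.003, ω=-0.002
Max |angle| over trajectory = 0.020 rad = 1.1°.

Answer: 1.1°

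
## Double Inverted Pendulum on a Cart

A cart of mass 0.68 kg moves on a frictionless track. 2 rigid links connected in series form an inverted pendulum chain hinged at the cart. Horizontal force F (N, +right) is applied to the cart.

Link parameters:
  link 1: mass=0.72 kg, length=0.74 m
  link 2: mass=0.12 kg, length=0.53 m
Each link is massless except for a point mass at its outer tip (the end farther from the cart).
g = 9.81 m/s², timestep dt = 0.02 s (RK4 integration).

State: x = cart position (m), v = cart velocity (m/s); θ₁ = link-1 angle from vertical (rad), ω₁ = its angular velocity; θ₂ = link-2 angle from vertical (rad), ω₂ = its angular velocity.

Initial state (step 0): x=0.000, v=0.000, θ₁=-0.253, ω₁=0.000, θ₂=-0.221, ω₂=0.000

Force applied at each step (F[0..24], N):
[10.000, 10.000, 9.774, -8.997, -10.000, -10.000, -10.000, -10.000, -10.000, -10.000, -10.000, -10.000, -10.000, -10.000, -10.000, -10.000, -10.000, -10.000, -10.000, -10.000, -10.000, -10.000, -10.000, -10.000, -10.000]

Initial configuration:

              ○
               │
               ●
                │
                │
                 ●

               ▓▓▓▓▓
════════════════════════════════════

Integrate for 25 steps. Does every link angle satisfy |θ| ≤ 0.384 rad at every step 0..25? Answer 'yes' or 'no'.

Answer: no

Derivation:
apply F[0]=+10.000 → step 1: x=0.003, v=0.327, θ₁=-0.258, ω₁=-0.495, θ₂=-0.221, ω₂=0.008
apply F[1]=+10.000 → step 2: x=0.013, v=0.652, θ₁=-0.273, ω₁=-0.990, θ₂=-0.221, ω₂=0.017
apply F[2]=+9.774 → step 3: x=0.029, v=0.966, θ₁=-0.297, ω₁=-1.473, θ₂=-0.220, ω₂=0.028
apply F[3]=-8.997 → step 4: x=0.047, v=0.783, θ₁=-0.325, ω₁=-1.322, θ₂=-0.219, ω₂=0.071
apply F[4]=-10.000 → step 5: x=0.060, v=0.582, θ₁=-0.350, ω₁=-1.161, θ₂=-0.217, ω₂=0.131
apply F[5]=-10.000 → step 6: x=0.070, v=0.390, θ₁=-0.372, ω₁=-1.019, θ₂=-0.214, ω₂=0.205
apply F[6]=-10.000 → step 7: x=0.076, v=0.205, θ₁=-0.391, ω₁=-0.894, θ₂=-0.209, ω₂=0.294
apply F[7]=-10.000 → step 8: x=0.078, v=0.025, θ₁=-0.408, ω₁=-0.784, θ₂=-0.202, ω₂=0.395
apply F[8]=-10.000 → step 9: x=0.077, v=-0.150, θ₁=-0.422, ω₁=-0.686, θ₂=-0.193, ω₂=0.509
apply F[9]=-10.000 → step 10: x=0.072, v=-0.320, θ₁=-0.435, ω₁=-0.599, θ₂=-0.182, ω₂=0.635
apply F[10]=-10.000 → step 11: x=0.064, v=-0.487, θ₁=-0.446, ω₁=-0.521, θ₂=-0.168, ω₂=0.774
apply F[11]=-10.000 → step 12: x=0.053, v=-0.652, θ₁=-0.456, ω₁=-0.451, θ₂=-0.151, ω₂=0.927
apply F[12]=-10.000 → step 13: x=0.038, v=-0.814, θ₁=-0.465, ω₁=-0.388, θ₂=-0.130, ω₂=1.093
apply F[13]=-10.000 → step 14: x=0.020, v=-0.975, θ₁=-0.472, ω₁=-0.330, θ₂=-0.107, ω₂=1.273
apply F[14]=-10.000 → step 15: x=-0.001, v=-1.135, θ₁=-0.478, ω₁=-0.277, θ₂=-0.079, ω₂=1.468
apply F[15]=-10.000 → step 16: x=-0.025, v=-1.294, θ₁=-0.483, ω₁=-0.226, θ₂=-0.048, ω₂=1.679
apply F[16]=-10.000 → step 17: x=-0.053, v=-1.453, θ₁=-0.487, ω₁=-0.178, θ₂=-0.012, ω₂=1.906
apply F[17]=-10.000 → step 18: x=-0.083, v=-1.611, θ₁=-0.490, ω₁=-0.131, θ₂=0.028, ω₂=2.150
apply F[18]=-10.000 → step 19: x=-0.117, v=-1.771, θ₁=-0.492, ω₁=-0.083, θ₂=0.074, ω₂=2.412
apply F[19]=-10.000 → step 20: x=-0.154, v=-1.931, θ₁=-0.493, ω₁=-0.034, θ₂=0.125, ω₂=2.693
apply F[20]=-10.000 → step 21: x=-0.194, v=-2.093, θ₁=-0.493, ω₁=0.019, θ₂=0.182, ω₂=2.993
apply F[21]=-10.000 → step 22: x=-0.238, v=-2.257, θ₁=-0.492, ω₁=0.076, θ₂=0.245, ω₂=3.311
apply F[22]=-10.000 → step 23: x=-0.285, v=-2.423, θ₁=-0.490, ω₁=0.141, θ₂=0.314, ω₂=3.649
apply F[23]=-10.000 → step 24: x=-0.335, v=-2.591, θ₁=-0.487, ω₁=0.216, θ₂=0.391, ω₂=4.004
apply F[24]=-10.000 → step 25: x=-0.388, v=-2.762, θ₁=-0.482, ω₁=0.302, θ₂=0.475, ω₂=4.378
Max |angle| over trajectory = 0.493 rad; bound = 0.384 → exceeded.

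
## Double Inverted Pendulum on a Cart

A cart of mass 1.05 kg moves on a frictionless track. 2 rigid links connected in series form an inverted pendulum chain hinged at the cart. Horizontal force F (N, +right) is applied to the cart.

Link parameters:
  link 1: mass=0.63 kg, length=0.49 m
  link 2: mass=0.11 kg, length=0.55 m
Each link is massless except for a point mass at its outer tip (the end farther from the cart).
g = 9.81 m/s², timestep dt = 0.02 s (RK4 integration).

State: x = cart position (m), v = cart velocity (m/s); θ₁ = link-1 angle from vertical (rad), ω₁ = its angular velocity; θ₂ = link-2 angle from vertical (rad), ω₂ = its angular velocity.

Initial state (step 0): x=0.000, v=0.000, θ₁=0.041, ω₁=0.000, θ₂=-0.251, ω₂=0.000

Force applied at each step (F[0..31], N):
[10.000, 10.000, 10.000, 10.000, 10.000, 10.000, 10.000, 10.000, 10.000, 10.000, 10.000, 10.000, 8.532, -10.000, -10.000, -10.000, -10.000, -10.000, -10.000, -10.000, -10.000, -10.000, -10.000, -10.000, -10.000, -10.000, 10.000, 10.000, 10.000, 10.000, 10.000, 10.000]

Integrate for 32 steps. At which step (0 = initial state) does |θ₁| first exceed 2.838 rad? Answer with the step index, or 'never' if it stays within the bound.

Answer: 29

Derivation:
apply F[0]=+10.000 → step 1: x=0.002, v=0.185, θ₁=0.038, ω₁=-0.341, θ₂=-0.252, ω₂=-0.123
apply F[1]=+10.000 → step 2: x=0.007, v=0.371, θ₁=0.027, ω₁=-0.688, θ₂=-0.256, ω₂=-0.242
apply F[2]=+10.000 → step 3: x=0.017, v=0.559, θ₁=0.010, ω₁=-1.046, θ₂=-0.262, ω₂=-0.353
apply F[3]=+10.000 → step 4: x=0.030, v=0.749, θ₁=-0.015, ω₁=-1.420, θ₂=-0.270, ω₂=-0.452
apply F[4]=+10.000 → step 5: x=0.047, v=0.943, θ₁=-0.047, ω₁=-1.814, θ₂=-0.280, ω₂=-0.536
apply F[5]=+10.000 → step 6: x=0.068, v=1.140, θ₁=-0.087, ω₁=-2.232, θ₂=-0.291, ω₂=-0.602
apply F[6]=+10.000 → step 7: x=0.092, v=1.339, θ₁=-0.136, ω₁=-2.673, θ₂=-0.304, ω₂=-0.647
apply F[7]=+10.000 → step 8: x=0.121, v=1.539, θ₁=-0.194, ω₁=-3.136, θ₂=-0.317, ω₂=-0.671
apply F[8]=+10.000 → step 9: x=0.154, v=1.734, θ₁=-0.262, ω₁=-3.614, θ₂=-0.330, ω₂=-0.678
apply F[9]=+10.000 → step 10: x=0.190, v=1.922, θ₁=-0.339, ω₁=-4.098, θ₂=-0.344, ω₂=-0.678
apply F[10]=+10.000 → step 11: x=0.231, v=2.094, θ₁=-0.426, ω₁=-4.573, θ₂=-0.358, ω₂=-0.683
apply F[11]=+10.000 → step 12: x=0.274, v=2.246, θ₁=-0.522, ω₁=-5.025, θ₂=-0.372, ω₂=-0.712
apply F[12]=+8.532 → step 13: x=0.320, v=2.348, θ₁=-0.626, ω₁=-5.407, θ₂=-0.386, ω₂=-0.777
apply F[13]=-10.000 → step 14: x=0.365, v=2.153, θ₁=-0.734, ω₁=-5.348, θ₂=-0.402, ω₂=-0.782
apply F[14]=-10.000 → step 15: x=0.406, v=1.960, θ₁=-0.841, ω₁=-5.352, θ₂=-0.418, ω₂=-0.787
apply F[15]=-10.000 → step 16: x=0.443, v=1.765, θ₁=-0.948, ω₁=-5.412, θ₂=-0.433, ω₂=-0.796
apply F[16]=-10.000 → step 17: x=0.477, v=1.564, θ₁=-1.057, ω₁=-5.525, θ₂=-0.450, ω₂=-0.816
apply F[17]=-10.000 → step 18: x=0.506, v=1.353, θ₁=-1.169, ω₁=-5.688, θ₂=-0.466, ω₂=-0.857
apply F[18]=-10.000 → step 19: x=0.531, v=1.130, θ₁=-1.285, ω₁=-5.901, θ₂=-0.484, ω₂=-0.929
apply F[19]=-10.000 → step 20: x=0.551, v=0.890, θ₁=-1.406, ω₁=-6.167, θ₂=-0.504, ω₂=-1.045
apply F[20]=-10.000 → step 21: x=0.566, v=0.629, θ₁=-1.532, ω₁=-6.490, θ₂=-0.526, ω₂=-1.222
apply F[21]=-10.000 → step 22: x=0.576, v=0.341, θ₁=-1.666, ω₁=-6.881, θ₂=-0.553, ω₂=-1.480
apply F[22]=-10.000 → step 23: x=0.580, v=0.021, θ₁=-1.808, ω₁=-7.351, θ₂=-0.586, ω₂=-1.847
apply F[23]=-10.000 → step 24: x=0.577, v=-0.338, θ₁=-1.961, ω₁=-7.919, θ₂=-0.628, ω₂=-2.361
apply F[24]=-10.000 → step 25: x=0.566, v=-0.742, θ₁=-2.126, ω₁=-8.606, θ₂=-0.682, ω₂=-3.078
apply F[25]=-10.000 → step 26: x=0.547, v=-1.196, θ₁=-2.306, ω₁=-9.428, θ₂=-0.753, ω₂=-4.079
apply F[26]=+10.000 → step 27: x=0.521, v=-1.383, θ₁=-2.499, ω₁=-9.906, θ₂=-0.851, ω₂=-5.778
apply F[27]=+10.000 → step 28: x=0.492, v=-1.526, θ₁=-2.701, ω₁=-10.247, θ₂=-0.986, ω₂=-7.737
apply F[28]=+10.000 → step 29: x=0.460, v=-1.571, θ₁=-2.907, ω₁=-10.267, θ₂=-1.162, ω₂=-9.872
apply F[29]=+10.000 → step 30: x=0.430, v=-1.475, θ₁=-3.108, ω₁=-9.789, θ₂=-1.380, ω₂=-11.970
apply F[30]=+10.000 → step 31: x=0.402, v=-1.249, θ₁=-3.295, ω₁=-8.792, θ₂=-1.639, ω₂=-13.778
apply F[31]=+10.000 → step 32: x=0.380, v=-0.954, θ₁=-3.458, ω₁=-7.417, θ₂=-1.929, ω₂=-15.161
|θ₁| = 2.907 > 2.838 first at step 29.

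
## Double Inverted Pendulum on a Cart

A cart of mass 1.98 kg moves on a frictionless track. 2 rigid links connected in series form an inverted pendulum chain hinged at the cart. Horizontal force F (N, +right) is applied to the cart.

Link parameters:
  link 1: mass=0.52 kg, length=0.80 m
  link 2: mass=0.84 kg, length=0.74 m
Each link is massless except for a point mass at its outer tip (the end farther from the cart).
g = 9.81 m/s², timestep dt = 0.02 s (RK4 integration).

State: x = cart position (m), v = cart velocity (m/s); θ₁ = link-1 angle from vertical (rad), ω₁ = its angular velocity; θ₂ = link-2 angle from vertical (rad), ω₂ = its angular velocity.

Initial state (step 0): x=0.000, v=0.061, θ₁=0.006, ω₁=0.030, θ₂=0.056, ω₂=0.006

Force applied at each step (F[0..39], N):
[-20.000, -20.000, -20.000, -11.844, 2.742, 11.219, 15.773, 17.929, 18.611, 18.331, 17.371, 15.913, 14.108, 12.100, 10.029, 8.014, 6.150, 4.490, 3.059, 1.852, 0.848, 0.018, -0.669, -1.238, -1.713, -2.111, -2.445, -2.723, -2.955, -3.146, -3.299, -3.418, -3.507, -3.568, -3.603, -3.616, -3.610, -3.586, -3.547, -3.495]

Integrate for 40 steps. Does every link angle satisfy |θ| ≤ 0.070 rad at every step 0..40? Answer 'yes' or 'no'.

apply F[0]=-20.000 → step 1: x=-0.001, v=-0.142, θ₁=0.009, ω₁=0.266, θ₂=0.056, ω₂=0.040
apply F[1]=-20.000 → step 2: x=-0.006, v=-0.346, θ₁=0.017, ω₁=0.507, θ₂=0.058, ω₂=0.070
apply F[2]=-20.000 → step 3: x=-0.015, v=-0.550, θ₁=0.029, ω₁=0.755, θ₂=0.059, ω₂=0.093
apply F[3]=-11.844 → step 4: x=-0.027, v=-0.675, θ₁=0.046, ω₁=0.911, θ₂=0.061, ω₂=0.107
apply F[4]=+2.742 → step 5: x=-0.040, v=-0.654, θ₁=0.064, ω₁=0.896, θ₂=0.063, ω₂=0.112
apply F[5]=+11.219 → step 6: x=-0.052, v=-0.550, θ₁=0.081, ω₁=0.787, θ₂=0.066, ω₂=0.107
apply F[6]=+15.773 → step 7: x=-0.062, v=-0.403, θ₁=0.095, ω₁=0.634, θ₂=0.068, ω₂=0.092
apply F[7]=+17.929 → step 8: x=-0.068, v=-0.236, θ₁=0.106, ω₁=0.465, θ₂=0.069, ω₂=0.068
apply F[8]=+18.611 → step 9: x=-0.071, v=-0.064, θ₁=0.114, ω₁=0.295, θ₂=0.070, ω₂=0.038
apply F[9]=+18.331 → step 10: x=-0.071, v=0.104, θ₁=0.118, ω₁=0.134, θ₂=0.071, ω₂=0.004
apply F[10]=+17.371 → step 11: x=-0.067, v=0.262, θ₁=0.119, ω₁=-0.013, θ₂=0.070, ω₂=-0.032
apply F[11]=+15.913 → step 12: x=-0.060, v=0.406, θ₁=0.118, ω₁=-0.141, θ₂=0.069, ω₂=-0.068
apply F[12]=+14.108 → step 13: x=-0.051, v=0.532, θ₁=0.114, ω₁=-0.250, θ₂=0.068, ω₂=-0.103
apply F[13]=+12.100 → step 14: x=-0.039, v=0.639, θ₁=0.108, ω₁=-0.337, θ₂=0.065, ω₂=-0.135
apply F[14]=+10.029 → step 15: x=-0.026, v=0.726, θ₁=0.100, ω₁=-0.403, θ₂=0.062, ω₂=-0.163
apply F[15]=+8.014 → step 16: x=-0.010, v=0.793, θ₁=0.092, ω₁=-0.450, θ₂=0.059, ω₂=-0.188
apply F[16]=+6.150 → step 17: x=0.006, v=0.844, θ₁=0.083, ω₁=-0.479, θ₂=0.055, ω₂=-0.209
apply F[17]=+4.490 → step 18: x=0.023, v=0.879, θ₁=0.073, ω₁=-0.494, θ₂=0.051, ω₂=-0.226
apply F[18]=+3.059 → step 19: x=0.041, v=0.901, θ₁=0.063, ω₁=-0.497, θ₂=0.046, ω₂=-0.240
apply F[19]=+1.852 → step 20: x=0.059, v=0.912, θ₁=0.053, ω₁=-0.491, θ₂=0.041, ω₂=-0.250
apply F[20]=+0.848 → step 21: x=0.077, v=0.914, θ₁=0.043, ω₁=-0.478, θ₂=0.036, ω₂=-0.256
apply F[21]=+0.018 → step 22: x=0.096, v=0.909, θ₁=0.034, ω₁=-0.460, θ₂=0.031, ω₂=-0.260
apply F[22]=-0.669 → step 23: x=0.114, v=0.899, θ₁=0.025, ω₁=-0.439, θ₂=0.026, ω₂=-0.261
apply F[23]=-1.238 → step 24: x=0.131, v=0.883, θ₁=0.016, ω₁=-0.416, θ₂=0.020, ω₂=-0.259
apply F[24]=-1.713 → step 25: x=0.149, v=0.864, θ₁=0.008, ω₁=-0.391, θ₂=0.015, ω₂=-0.256
apply F[25]=-2.111 → step 26: x=0.166, v=0.842, θ₁=0.001, ω₁=-0.366, θ₂=0.010, ω₂=-0.250
apply F[26]=-2.445 → step 27: x=0.183, v=0.818, θ₁=-0.006, ω₁=-0.340, θ₂=0.005, ω₂=-0.243
apply F[27]=-2.723 → step 28: x=0.199, v=0.792, θ₁=-0.013, ω₁=-0.315, θ₂=0.000, ω₂=-0.235
apply F[28]=-2.955 → step 29: x=0.214, v=0.764, θ₁=-0.019, ω₁=-0.289, θ₂=-0.004, ω₂=-0.225
apply F[29]=-3.146 → step 30: x=0.229, v=0.735, θ₁=-0.024, ω₁=-0.265, θ₂=-0.009, ω₂=-0.215
apply F[30]=-3.299 → step 31: x=0.244, v=0.705, θ₁=-0.029, ω₁=-0.240, θ₂=-0.013, ω₂=-0.204
apply F[31]=-3.418 → step 32: x=0.257, v=0.675, θ₁=-0.034, ω₁=-0.217, θ₂=-0.017, ω₂=-0.192
apply F[32]=-3.507 → step 33: x=0.271, v=0.645, θ₁=-0.038, ω₁=-0.194, θ₂=-0.021, ω₂=-0.180
apply F[33]=-3.568 → step 34: x=0.283, v=0.614, θ₁=-0.042, ω₁=-0.173, θ₂=-0.024, ω₂=-0.168
apply F[34]=-3.603 → step 35: x=0.295, v=0.583, θ₁=-0.045, ω₁=-0.153, θ₂=-0.027, ω₂=-0.155
apply F[35]=-3.616 → step 36: x=0.307, v=0.553, θ₁=-0.048, ω₁=-0.133, θ₂=-0.030, ω₂=-0.143
apply F[36]=-3.610 → step 37: x=0.317, v=0.523, θ₁=-0.050, ω₁=-0.115, θ₂=-0.033, ω₂=-0.131
apply F[37]=-3.586 → step 38: x=0.327, v=0.494, θ₁=-0.052, ω₁=-0.098, θ₂=-0.035, ω₂=-0.119
apply F[38]=-3.547 → step 39: x=0.337, v=0.466, θ₁=-0.054, ω₁=-0.082, θ₂=-0.038, ω₂=-0.107
apply F[39]=-3.495 → step 40: x=0.346, v=0.438, θ₁=-0.056, ω₁=-0.067, θ₂=-0.040, ω₂=-0.096
Max |angle| over trajectory = 0.119 rad; bound = 0.070 → exceeded.

Answer: no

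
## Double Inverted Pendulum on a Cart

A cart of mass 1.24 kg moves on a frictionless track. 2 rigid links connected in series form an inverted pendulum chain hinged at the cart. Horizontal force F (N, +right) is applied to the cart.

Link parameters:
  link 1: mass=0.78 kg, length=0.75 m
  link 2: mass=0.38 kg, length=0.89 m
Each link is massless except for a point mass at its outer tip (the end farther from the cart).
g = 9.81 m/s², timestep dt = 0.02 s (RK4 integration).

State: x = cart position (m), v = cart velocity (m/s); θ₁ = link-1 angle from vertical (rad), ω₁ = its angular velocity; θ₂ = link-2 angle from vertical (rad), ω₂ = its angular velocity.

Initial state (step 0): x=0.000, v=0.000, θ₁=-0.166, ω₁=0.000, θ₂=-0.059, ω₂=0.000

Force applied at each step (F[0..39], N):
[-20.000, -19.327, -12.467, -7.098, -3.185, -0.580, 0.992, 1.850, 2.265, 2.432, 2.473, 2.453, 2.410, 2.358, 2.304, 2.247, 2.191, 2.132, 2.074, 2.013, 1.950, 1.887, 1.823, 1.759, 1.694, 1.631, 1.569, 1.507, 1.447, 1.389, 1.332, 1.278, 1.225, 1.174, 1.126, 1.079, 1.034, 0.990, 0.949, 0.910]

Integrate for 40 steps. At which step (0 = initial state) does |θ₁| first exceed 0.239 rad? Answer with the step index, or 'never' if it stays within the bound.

Answer: never

Derivation:
apply F[0]=-20.000 → step 1: x=-0.003, v=-0.286, θ₁=-0.163, ω₁=0.317, θ₂=-0.059, ω₂=0.042
apply F[1]=-19.327 → step 2: x=-0.011, v=-0.563, θ₁=-0.153, ω₁=0.625, θ₂=-0.057, ω₂=0.081
apply F[2]=-12.467 → step 3: x=-0.024, v=-0.735, θ₁=-0.139, ω₁=0.802, θ₂=-0.055, ω₂=0.113
apply F[3]=-7.098 → step 4: x=-0.040, v=-0.826, θ₁=-0.122, ω₁=0.878, θ₂=-0.053, ω₂=0.138
apply F[4]=-3.185 → step 5: x=-0.057, v=-0.858, θ₁=-0.105, ω₁=0.883, θ₂=-0.050, ω₂=0.157
apply F[5]=-0.580 → step 6: x=-0.074, v=-0.851, θ₁=-0.088, ω₁=0.843, θ₂=-0.047, ω₂=0.172
apply F[6]=+0.992 → step 7: x=-0.091, v=-0.821, θ₁=-0.071, ω₁=0.779, θ₂=-0.043, ω₂=0.183
apply F[7]=+1.850 → step 8: x=-0.107, v=-0.780, θ₁=-0.057, ω₁=0.705, θ₂=-0.039, ω₂=0.190
apply F[8]=+2.265 → step 9: x=-0.122, v=-0.735, θ₁=-0.043, ω₁=0.630, θ₂=-0.035, ω₂=0.193
apply F[9]=+2.432 → step 10: x=-0.136, v=-0.689, θ₁=-0.031, ω₁=0.559, θ₂=-0.032, ω₂=0.195
apply F[10]=+2.473 → step 11: x=-0.149, v=-0.645, θ₁=-0.021, ω₁=0.493, θ₂=-0.028, ω₂=0.193
apply F[11]=+2.453 → step 12: x=-0.162, v=-0.602, θ₁=-0.012, ω₁=0.434, θ₂=-0.024, ω₂=0.190
apply F[12]=+2.410 → step 13: x=-0.173, v=-0.562, θ₁=-0.003, ω₁=0.380, θ₂=-0.020, ω₂=0.186
apply F[13]=+2.358 → step 14: x=-0.184, v=-0.524, θ₁=0.004, ω₁=0.332, θ₂=-0.016, ω₂=0.180
apply F[14]=+2.304 → step 15: x=-0.194, v=-0.488, θ₁=0.010, ω₁=0.288, θ₂=-0.013, ω₂=0.173
apply F[15]=+2.247 → step 16: x=-0.204, v=-0.454, θ₁=0.015, ω₁=0.249, θ₂=-0.010, ω₂=0.165
apply F[16]=+2.191 → step 17: x=-0.213, v=-0.422, θ₁=0.020, ω₁=0.215, θ₂=-0.006, ω₂=0.156
apply F[17]=+2.132 → step 18: x=-0.221, v=-0.392, θ₁=0.024, ω₁=0.183, θ₂=-0.003, ω₂=0.148
apply F[18]=+2.074 → step 19: x=-0.228, v=-0.363, θ₁=0.027, ω₁=0.155, θ₂=-0.000, ω₂=0.139
apply F[19]=+2.013 → step 20: x=-0.235, v=-0.336, θ₁=0.030, ω₁=0.130, θ₂=0.002, ω₂=0.129
apply F[20]=+1.950 → step 21: x=-0.242, v=-0.310, θ₁=0.032, ω₁=0.107, θ₂=0.005, ω₂=0.120
apply F[21]=+1.887 → step 22: x=-0.248, v=-0.286, θ₁=0.034, ω₁=0.087, θ₂=0.007, ω₂=0.111
apply F[22]=+1.823 → step 23: x=-0.253, v=-0.263, θ₁=0.036, ω₁=0.069, θ₂=0.009, ω₂=0.102
apply F[23]=+1.759 → step 24: x=-0.258, v=-0.241, θ₁=0.037, ω₁=0.054, θ₂=0.011, ω₂=0.094
apply F[24]=+1.694 → step 25: x=-0.263, v=-0.221, θ₁=0.038, ω₁=0.040, θ₂=0.013, ω₂=0.085
apply F[25]=+1.631 → step 26: x=-0.267, v=-0.202, θ₁=0.039, ω₁=0.027, θ₂=0.015, ω₂=0.077
apply F[26]=+1.569 → step 27: x=-0.271, v=-0.184, θ₁=0.039, ω₁=0.016, θ₂=0.016, ω₂=0.069
apply F[27]=+1.507 → step 28: x=-0.274, v=-0.166, θ₁=0.039, ω₁=0.007, θ₂=0.017, ω₂=0.062
apply F[28]=+1.447 → step 29: x=-0.278, v=-0.150, θ₁=0.040, ω₁=-0.002, θ₂=0.018, ω₂=0.055
apply F[29]=+1.389 → step 30: x=-0.280, v=-0.135, θ₁=0.039, ω₁=-0.009, θ₂=0.020, ω₂=0.048
apply F[30]=+1.332 → step 31: x=-0.283, v=-0.121, θ₁=0.039, ω₁=-0.015, θ₂=0.020, ω₂=0.042
apply F[31]=+1.278 → step 32: x=-0.285, v=-0.108, θ₁=0.039, ω₁=-0.021, θ₂=0.021, ω₂=0.036
apply F[32]=+1.225 → step 33: x=-0.287, v=-0.095, θ₁=0.038, ω₁=-0.025, θ₂=0.022, ω₂=0.030
apply F[33]=+1.174 → step 34: x=-0.289, v=-0.083, θ₁=0.038, ω₁=-0.029, θ₂=0.022, ω₂=0.025
apply F[34]=+1.126 → step 35: x=-0.291, v=-0.072, θ₁=0.037, ω₁=-0.032, θ₂=0.023, ω₂=0.020
apply F[35]=+1.079 → step 36: x=-0.292, v=-0.061, θ₁=0.037, ω₁=-0.035, θ₂=0.023, ω₂=0.015
apply F[36]=+1.034 → step 37: x=-0.293, v=-0.051, θ₁=0.036, ω₁=-0.037, θ₂=0.023, ω₂=0.011
apply F[37]=+0.990 → step 38: x=-0.294, v=-0.042, θ₁=0.035, ω₁=-0.039, θ₂=0.024, ω₂=0.007
apply F[38]=+0.949 → step 39: x=-0.295, v=-0.033, θ₁=0.034, ω₁=-0.041, θ₂=0.024, ω₂=0.004
apply F[39]=+0.910 → step 40: x=-0.295, v=-0.024, θ₁=0.033, ω₁=-0.042, θ₂=0.024, ω₂=0.000
max |θ₁| = 0.166 ≤ 0.239 over all 41 states.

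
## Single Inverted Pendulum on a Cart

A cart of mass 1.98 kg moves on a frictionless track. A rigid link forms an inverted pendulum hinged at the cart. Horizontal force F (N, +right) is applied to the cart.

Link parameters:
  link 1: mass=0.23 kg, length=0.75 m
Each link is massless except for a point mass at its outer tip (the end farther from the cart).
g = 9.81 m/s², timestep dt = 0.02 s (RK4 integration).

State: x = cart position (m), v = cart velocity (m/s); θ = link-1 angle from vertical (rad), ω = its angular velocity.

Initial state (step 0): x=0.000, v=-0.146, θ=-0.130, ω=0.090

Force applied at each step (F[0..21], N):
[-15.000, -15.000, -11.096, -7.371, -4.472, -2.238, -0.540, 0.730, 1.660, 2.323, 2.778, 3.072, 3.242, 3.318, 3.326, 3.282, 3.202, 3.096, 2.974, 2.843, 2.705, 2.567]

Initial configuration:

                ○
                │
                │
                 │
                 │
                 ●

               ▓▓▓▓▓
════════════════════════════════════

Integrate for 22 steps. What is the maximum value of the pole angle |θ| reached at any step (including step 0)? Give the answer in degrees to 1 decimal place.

Answer: 7.4°

Derivation:
apply F[0]=-15.000 → step 1: x=-0.004, v=-0.294, θ=-0.127, ω=0.253
apply F[1]=-15.000 → step 2: x=-0.012, v=-0.443, θ=-0.120, ω=0.417
apply F[2]=-11.096 → step 3: x=-0.022, v=-0.552, θ=-0.110, ω=0.532
apply F[3]=-7.371 → step 4: x=-0.033, v=-0.624, θ=-0.099, ω=0.600
apply F[4]=-4.472 → step 5: x=-0.046, v=-0.667, θ=-0.087, ω=0.633
apply F[5]=-2.238 → step 6: x=-0.060, v=-0.688, θ=-0.074, ω=0.639
apply F[6]=-0.540 → step 7: x=-0.074, v=-0.692, θ=-0.061, ω=0.627
apply F[7]=+0.730 → step 8: x=-0.088, v=-0.684, θ=-0.049, ω=0.601
apply F[8]=+1.660 → step 9: x=-0.101, v=-0.666, θ=-0.037, ω=0.566
apply F[9]=+2.323 → step 10: x=-0.114, v=-0.642, θ=-0.027, ω=0.526
apply F[10]=+2.778 → step 11: x=-0.127, v=-0.613, θ=-0.016, ω=0.482
apply F[11]=+3.072 → step 12: x=-0.139, v=-0.582, θ=-0.007, ω=0.437
apply F[12]=+3.242 → step 13: x=-0.150, v=-0.549, θ=0.001, ω=0.392
apply F[13]=+3.318 → step 14: x=-0.161, v=-0.516, θ=0.008, ω=0.349
apply F[14]=+3.326 → step 15: x=-0.171, v=-0.482, θ=0.015, ω=0.308
apply F[15]=+3.282 → step 16: x=-0.180, v=-0.449, θ=0.021, ω=0.269
apply F[16]=+3.202 → step 17: x=-0.188, v=-0.418, θ=0.026, ω=0.233
apply F[17]=+3.096 → step 18: x=-0.197, v=-0.387, θ=0.030, ω=0.199
apply F[18]=+2.974 → step 19: x=-0.204, v=-0.358, θ=0.034, ω=0.168
apply F[19]=+2.843 → step 20: x=-0.211, v=-0.330, θ=0.037, ω=0.140
apply F[20]=+2.705 → step 21: x=-0.217, v=-0.303, θ=0.039, ω=0.115
apply F[21]=+2.567 → step 22: x=-0.223, v=-0.278, θ=0.041, ω=0.092
Max |angle| over trajectory = 0.130 rad = 7.4°.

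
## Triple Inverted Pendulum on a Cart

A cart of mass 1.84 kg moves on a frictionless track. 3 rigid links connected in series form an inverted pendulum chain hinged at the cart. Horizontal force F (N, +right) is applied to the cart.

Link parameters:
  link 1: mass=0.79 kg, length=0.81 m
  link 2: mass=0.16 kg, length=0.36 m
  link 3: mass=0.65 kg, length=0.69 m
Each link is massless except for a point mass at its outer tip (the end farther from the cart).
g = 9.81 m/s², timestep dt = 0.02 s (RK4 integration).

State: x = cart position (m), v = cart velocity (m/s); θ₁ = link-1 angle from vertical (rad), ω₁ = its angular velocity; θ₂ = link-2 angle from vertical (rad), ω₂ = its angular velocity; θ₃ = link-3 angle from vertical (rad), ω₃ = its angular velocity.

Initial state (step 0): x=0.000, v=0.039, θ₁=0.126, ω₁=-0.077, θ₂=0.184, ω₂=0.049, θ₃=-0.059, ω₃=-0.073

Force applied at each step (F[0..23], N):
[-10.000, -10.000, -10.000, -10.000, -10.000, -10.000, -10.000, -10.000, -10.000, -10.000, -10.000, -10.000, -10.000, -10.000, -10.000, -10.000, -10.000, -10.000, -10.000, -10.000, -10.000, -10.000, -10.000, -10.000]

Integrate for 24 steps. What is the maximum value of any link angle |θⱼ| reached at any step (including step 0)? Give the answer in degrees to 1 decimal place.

Answer: 70.6°

Derivation:
apply F[0]=-10.000 → step 1: x=-0.000, v=-0.087, θ₁=0.126, ω₁=0.097, θ₂=0.189, ω₂=0.483, θ₃=-0.063, ω₃=-0.328
apply F[1]=-10.000 → step 2: x=-0.003, v=-0.213, θ₁=0.130, ω₁=0.271, θ₂=0.203, ω₂=0.920, θ₃=-0.072, ω₃=-0.583
apply F[2]=-10.000 → step 3: x=-0.009, v=-0.339, θ₁=0.137, ω₁=0.444, θ₂=0.226, ω₂=1.353, θ₃=-0.086, ω₃=-0.836
apply F[3]=-10.000 → step 4: x=-0.017, v=-0.464, θ₁=0.148, ω₁=0.619, θ₂=0.257, ω₂=1.766, θ₃=-0.105, ω₃=-1.075
apply F[4]=-10.000 → step 5: x=-0.028, v=-0.589, θ₁=0.162, ω₁=0.797, θ₂=0.296, ω₂=2.137, θ₃=-0.129, ω₃=-1.289
apply F[5]=-10.000 → step 6: x=-0.041, v=-0.713, θ₁=0.180, ω₁=0.979, θ₂=0.342, ω₂=2.447, θ₃=-0.157, ω₃=-1.469
apply F[6]=-10.000 → step 7: x=-0.056, v=-0.837, θ₁=0.201, ω₁=1.167, θ₂=0.394, ω₂=2.685, θ₃=-0.188, ω₃=-1.609
apply F[7]=-10.000 → step 8: x=-0.074, v=-0.961, θ₁=0.226, ω₁=1.361, θ₂=0.449, ω₂=2.853, θ₃=-0.221, ω₃=-1.708
apply F[8]=-10.000 → step 9: x=-0.095, v=-1.084, θ₁=0.256, ω₁=1.563, θ₂=0.508, ω₂=2.956, θ₃=-0.256, ω₃=-1.771
apply F[9]=-10.000 → step 10: x=-0.117, v=-1.206, θ₁=0.289, ω₁=1.771, θ₂=0.567, ω₂=3.003, θ₃=-0.292, ω₃=-1.802
apply F[10]=-10.000 → step 11: x=-0.143, v=-1.327, θ₁=0.326, ω₁=1.986, θ₂=0.627, ω₂=3.002, θ₃=-0.328, ω₃=-1.806
apply F[11]=-10.000 → step 12: x=-0.170, v=-1.445, θ₁=0.368, ω₁=2.208, θ₂=0.687, ω₂=2.960, θ₃=-0.364, ω₃=-1.784
apply F[12]=-10.000 → step 13: x=-0.201, v=-1.561, θ₁=0.415, ω₁=2.435, θ₂=0.746, ω₂=2.881, θ₃=-0.399, ω₃=-1.739
apply F[13]=-10.000 → step 14: x=-0.233, v=-1.673, θ₁=0.466, ω₁=2.667, θ₂=0.802, ω₂=2.773, θ₃=-0.433, ω₃=-1.670
apply F[14]=-10.000 → step 15: x=-0.267, v=-1.778, θ₁=0.521, ω₁=2.902, θ₂=0.856, ω₂=2.640, θ₃=-0.466, ω₃=-1.578
apply F[15]=-10.000 → step 16: x=-0.304, v=-1.876, θ₁=0.582, ω₁=3.138, θ₂=0.908, ω₂=2.490, θ₃=-0.496, ω₃=-1.459
apply F[16]=-10.000 → step 17: x=-0.342, v=-1.964, θ₁=0.647, ω₁=3.375, θ₂=0.956, ω₂=2.331, θ₃=-0.524, ω₃=-1.310
apply F[17]=-10.000 → step 18: x=-0.382, v=-2.041, θ₁=0.717, ω₁=3.610, θ₂=1.001, ω₂=2.174, θ₃=-0.548, ω₃=-1.129
apply F[18]=-10.000 → step 19: x=-0.424, v=-2.104, θ₁=0.791, ω₁=3.843, θ₂=1.043, ω₂=2.032, θ₃=-0.569, ω₃=-0.911
apply F[19]=-10.000 → step 20: x=-0.466, v=-2.152, θ₁=0.871, ω₁=4.072, θ₂=1.082, ω₂=1.918, θ₃=-0.584, ω₃=-0.653
apply F[20]=-10.000 → step 21: x=-0.510, v=-2.183, θ₁=0.954, ω₁=4.297, θ₂=1.120, ω₂=1.846, θ₃=-0.594, ω₃=-0.350
apply F[21]=-10.000 → step 22: x=-0.554, v=-2.195, θ₁=1.042, ω₁=4.517, θ₂=1.157, ω₂=1.830, θ₃=-0.598, ω₃=0.000
apply F[22]=-10.000 → step 23: x=-0.598, v=-2.187, θ₁=1.135, ω₁=4.733, θ₂=1.193, ω₂=1.878, θ₃=-0.594, ω₃=0.399
apply F[23]=-10.000 → step 24: x=-0.641, v=-2.159, θ₁=1.232, ω₁=4.947, θ₂=1.232, ω₂=1.996, θ₃=-0.582, ω₃=0.849
Max |angle| over trajectory = 1.232 rad = 70.6°.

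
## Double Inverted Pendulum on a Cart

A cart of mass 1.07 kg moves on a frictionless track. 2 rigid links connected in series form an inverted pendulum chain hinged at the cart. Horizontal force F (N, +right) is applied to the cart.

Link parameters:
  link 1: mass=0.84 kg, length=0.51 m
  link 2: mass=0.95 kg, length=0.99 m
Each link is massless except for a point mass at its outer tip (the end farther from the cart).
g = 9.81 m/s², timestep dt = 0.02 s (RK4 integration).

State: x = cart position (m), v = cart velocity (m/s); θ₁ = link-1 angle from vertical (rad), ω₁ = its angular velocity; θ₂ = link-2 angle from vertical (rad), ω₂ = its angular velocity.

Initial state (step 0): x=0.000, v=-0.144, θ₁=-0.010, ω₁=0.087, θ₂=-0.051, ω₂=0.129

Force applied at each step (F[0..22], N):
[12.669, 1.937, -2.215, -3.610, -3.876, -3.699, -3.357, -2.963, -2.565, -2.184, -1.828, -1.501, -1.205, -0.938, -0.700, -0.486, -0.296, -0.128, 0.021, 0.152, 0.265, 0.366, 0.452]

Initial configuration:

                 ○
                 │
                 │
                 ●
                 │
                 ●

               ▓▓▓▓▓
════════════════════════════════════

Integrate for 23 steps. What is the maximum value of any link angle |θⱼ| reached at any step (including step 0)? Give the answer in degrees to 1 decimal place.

Answer: 2.9°

Derivation:
apply F[0]=+12.669 → step 1: x=-0.000, v=0.096, θ₁=-0.013, ω₁=-0.371, θ₂=-0.049, ω₂=0.113
apply F[1]=+1.937 → step 2: x=0.002, v=0.138, θ₁=-0.021, ω₁=-0.446, θ₂=-0.046, ω₂=0.100
apply F[2]=-2.215 → step 3: x=0.004, v=0.105, θ₁=-0.029, ω₁=-0.382, θ₂=-0.045, ω₂=0.091
apply F[3]=-3.610 → step 4: x=0.006, v=0.048, θ₁=-0.036, ω₁=-0.279, θ₂=-0.043, ω₂=0.087
apply F[4]=-3.876 → step 5: x=0.006, v=-0.012, θ₁=-0.040, ω₁=-0.175, θ₂=-0.041, ω₂=0.085
apply F[5]=-3.699 → step 6: x=0.005, v=-0.067, θ₁=-0.043, ω₁=-0.083, θ₂=-0.039, ω₂=0.086
apply F[6]=-3.357 → step 7: x=0.004, v=-0.115, θ₁=-0.044, ω₁=-0.008, θ₂=-0.038, ω₂=0.088
apply F[7]=-2.963 → step 8: x=0.001, v=-0.156, θ₁=-0.043, ω₁=0.053, θ₂=-0.036, ω₂=0.091
apply F[8]=-2.565 → step 9: x=-0.003, v=-0.190, θ₁=-0.042, ω₁=0.099, θ₂=-0.034, ω₂=0.094
apply F[9]=-2.184 → step 10: x=-0.007, v=-0.218, θ₁=-0.040, ω₁=0.134, θ₂=-0.032, ω₂=0.098
apply F[10]=-1.828 → step 11: x=-0.011, v=-0.239, θ₁=-0.037, ω₁=0.158, θ₂=-0.030, ω₂=0.101
apply F[11]=-1.501 → step 12: x=-0.016, v=-0.256, θ₁=-0.033, ω₁=0.174, θ₂=-0.028, ω₂=0.103
apply F[12]=-1.205 → step 13: x=-0.021, v=-0.268, θ₁=-0.030, ω₁=0.184, θ₂=-0.026, ω₂=0.105
apply F[13]=-0.938 → step 14: x=-0.027, v=-0.276, θ₁=-0.026, ω₁=0.189, θ₂=-0.024, ω₂=0.107
apply F[14]=-0.700 → step 15: x=-0.032, v=-0.281, θ₁=-0.022, ω₁=0.189, θ₂=-0.022, ω₂=0.107
apply F[15]=-0.486 → step 16: x=-0.038, v=-0.284, θ₁=-0.019, ω₁=0.186, θ₂=-0.020, ω₂=0.107
apply F[16]=-0.296 → step 17: x=-0.044, v=-0.284, θ₁=-0.015, ω₁=0.180, θ₂=-0.017, ω₂=0.106
apply F[17]=-0.128 → step 18: x=-0.049, v=-0.282, θ₁=-0.011, ω₁=0.173, θ₂=-0.015, ω₂=0.105
apply F[18]=+0.021 → step 19: x=-0.055, v=-0.278, θ₁=-0.008, ω₁=0.164, θ₂=-0.013, ω₂=0.103
apply F[19]=+0.152 → step 20: x=-0.061, v=-0.273, θ₁=-0.005, ω₁=0.154, θ₂=-0.011, ω₂=0.101
apply F[20]=+0.265 → step 21: x=-0.066, v=-0.267, θ₁=-0.002, ω₁=0.144, θ₂=-0.009, ω₂=0.098
apply F[21]=+0.366 → step 22: x=-0.071, v=-0.260, θ₁=0.001, ω₁=0.134, θ₂=-0.007, ω₂=0.094
apply F[22]=+0.452 → step 23: x=-0.076, v=-0.253, θ₁=0.003, ω₁=0.123, θ₂=-0.005, ω₂=0.091
Max |angle| over trajectory = 0.051 rad = 2.9°.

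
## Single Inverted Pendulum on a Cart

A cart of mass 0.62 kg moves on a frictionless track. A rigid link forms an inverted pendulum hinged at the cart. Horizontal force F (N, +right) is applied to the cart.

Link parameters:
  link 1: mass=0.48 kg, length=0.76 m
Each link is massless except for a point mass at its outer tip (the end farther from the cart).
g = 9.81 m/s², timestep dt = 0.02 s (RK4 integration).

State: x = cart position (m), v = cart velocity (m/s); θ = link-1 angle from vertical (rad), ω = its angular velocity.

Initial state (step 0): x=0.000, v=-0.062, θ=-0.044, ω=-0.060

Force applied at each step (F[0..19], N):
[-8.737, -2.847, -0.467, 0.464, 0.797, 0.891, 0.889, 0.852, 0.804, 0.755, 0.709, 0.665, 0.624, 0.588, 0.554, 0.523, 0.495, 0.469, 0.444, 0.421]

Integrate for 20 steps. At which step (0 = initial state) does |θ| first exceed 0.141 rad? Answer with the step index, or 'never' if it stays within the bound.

Answer: never

Derivation:
apply F[0]=-8.737 → step 1: x=-0.004, v=-0.337, θ=-0.042, ω=0.290
apply F[1]=-2.847 → step 2: x=-0.012, v=-0.423, θ=-0.035, ω=0.393
apply F[2]=-0.467 → step 3: x=-0.020, v=-0.433, θ=-0.027, ω=0.399
apply F[3]=+0.464 → step 4: x=-0.029, v=-0.415, θ=-0.019, ω=0.369
apply F[4]=+0.797 → step 5: x=-0.037, v=-0.387, θ=-0.012, ω=0.328
apply F[5]=+0.891 → step 6: x=-0.044, v=-0.357, θ=-0.006, ω=0.286
apply F[6]=+0.889 → step 7: x=-0.051, v=-0.327, θ=-0.001, ω=0.246
apply F[7]=+0.852 → step 8: x=-0.057, v=-0.300, θ=0.004, ω=0.211
apply F[8]=+0.804 → step 9: x=-0.063, v=-0.275, θ=0.008, ω=0.179
apply F[9]=+0.755 → step 10: x=-0.068, v=-0.252, θ=0.011, ω=0.152
apply F[10]=+0.709 → step 11: x=-0.073, v=-0.231, θ=0.014, ω=0.127
apply F[11]=+0.665 → step 12: x=-0.077, v=-0.212, θ=0.016, ω=0.106
apply F[12]=+0.624 → step 13: x=-0.082, v=-0.194, θ=0.018, ω=0.087
apply F[13]=+0.588 → step 14: x=-0.085, v=-0.178, θ=0.020, ω=0.071
apply F[14]=+0.554 → step 15: x=-0.089, v=-0.163, θ=0.021, ω=0.056
apply F[15]=+0.523 → step 16: x=-0.092, v=-0.150, θ=0.022, ω=0.044
apply F[16]=+0.495 → step 17: x=-0.095, v=-0.137, θ=0.023, ω=0.033
apply F[17]=+0.469 → step 18: x=-0.097, v=-0.126, θ=0.023, ω=0.024
apply F[18]=+0.444 → step 19: x=-0.100, v=-0.115, θ=0.024, ω=0.016
apply F[19]=+0.421 → step 20: x=-0.102, v=-0.105, θ=0.024, ω=0.009
max |θ| = 0.044 ≤ 0.141 over all 21 states.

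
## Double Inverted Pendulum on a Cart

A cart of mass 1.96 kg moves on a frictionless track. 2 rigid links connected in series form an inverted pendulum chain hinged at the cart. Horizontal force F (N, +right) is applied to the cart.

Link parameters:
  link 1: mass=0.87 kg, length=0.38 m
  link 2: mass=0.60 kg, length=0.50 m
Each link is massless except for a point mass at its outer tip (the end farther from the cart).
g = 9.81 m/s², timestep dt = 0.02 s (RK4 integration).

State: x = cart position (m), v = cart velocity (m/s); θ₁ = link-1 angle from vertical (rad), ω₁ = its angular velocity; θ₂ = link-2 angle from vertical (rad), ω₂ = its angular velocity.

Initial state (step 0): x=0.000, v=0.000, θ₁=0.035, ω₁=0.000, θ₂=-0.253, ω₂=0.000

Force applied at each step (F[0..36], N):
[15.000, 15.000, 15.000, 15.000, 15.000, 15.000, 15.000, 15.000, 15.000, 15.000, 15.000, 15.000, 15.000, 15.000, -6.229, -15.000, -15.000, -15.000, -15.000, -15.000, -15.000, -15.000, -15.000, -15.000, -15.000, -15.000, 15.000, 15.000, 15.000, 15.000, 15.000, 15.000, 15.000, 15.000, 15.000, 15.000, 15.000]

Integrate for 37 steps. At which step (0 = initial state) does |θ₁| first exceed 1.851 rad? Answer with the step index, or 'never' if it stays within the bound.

apply F[0]=+15.000 → step 1: x=0.001, v=0.148, θ₁=0.032, ω₁=-0.278, θ₂=-0.255, ω₂=-0.182
apply F[1]=+15.000 → step 2: x=0.006, v=0.297, θ₁=0.024, ω₁=-0.563, θ₂=-0.260, ω₂=-0.362
apply F[2]=+15.000 → step 3: x=0.013, v=0.448, θ₁=0.010, ω₁=-0.862, θ₂=-0.269, ω₂=-0.535
apply F[3]=+15.000 → step 4: x=0.024, v=0.601, θ₁=-0.011, ω₁=-1.182, θ₂=-0.282, ω₂=-0.698
apply F[4]=+15.000 → step 5: x=0.037, v=0.757, θ₁=-0.038, ω₁=-1.529, θ₂=-0.297, ω₂=-0.847
apply F[5]=+15.000 → step 6: x=0.054, v=0.916, θ₁=-0.072, ω₁=-1.910, θ₂=-0.315, ω₂=-0.977
apply F[6]=+15.000 → step 7: x=0.074, v=1.079, θ₁=-0.115, ω₁=-2.331, θ₂=-0.336, ω₂=-1.084
apply F[7]=+15.000 → step 8: x=0.097, v=1.244, θ₁=-0.166, ω₁=-2.793, θ₂=-0.359, ω₂=-1.163
apply F[8]=+15.000 → step 9: x=0.124, v=1.409, θ₁=-0.227, ω₁=-3.296, θ₂=-0.382, ω₂=-1.212
apply F[9]=+15.000 → step 10: x=0.154, v=1.570, θ₁=-0.298, ω₁=-3.831, θ₂=-0.407, ω₂=-1.233
apply F[10]=+15.000 → step 11: x=0.187, v=1.723, θ₁=-0.380, ω₁=-4.382, θ₂=-0.432, ω₂=-1.234
apply F[11]=+15.000 → step 12: x=0.222, v=1.860, θ₁=-0.473, ω₁=-4.926, θ₂=-0.456, ω₂=-1.232
apply F[12]=+15.000 → step 13: x=0.261, v=1.976, θ₁=-0.577, ω₁=-5.437, θ₂=-0.481, ω₂=-1.251
apply F[13]=+15.000 → step 14: x=0.301, v=2.066, θ₁=-0.690, ω₁=-5.894, θ₂=-0.507, ω₂=-1.319
apply F[14]=-6.229 → step 15: x=0.342, v=1.969, θ₁=-0.809, ω₁=-6.028, θ₂=-0.533, ω₂=-1.370
apply F[15]=-15.000 → step 16: x=0.379, v=1.799, θ₁=-0.931, ω₁=-6.112, θ₂=-0.561, ω₂=-1.401
apply F[16]=-15.000 → step 17: x=0.414, v=1.622, θ₁=-1.054, ω₁=-6.256, θ₂=-0.590, ω₂=-1.453
apply F[17]=-15.000 → step 18: x=0.444, v=1.434, θ₁=-1.181, ω₁=-6.452, θ₂=-0.619, ω₂=-1.538
apply F[18]=-15.000 → step 19: x=0.471, v=1.233, θ₁=-1.313, ω₁=-6.699, θ₂=-0.651, ω₂=-1.670
apply F[19]=-15.000 → step 20: x=0.493, v=1.015, θ₁=-1.449, ω₁=-6.997, θ₂=-0.687, ω₂=-1.866
apply F[20]=-15.000 → step 21: x=0.511, v=0.777, θ₁=-1.593, ω₁=-7.347, θ₂=-0.727, ω₂=-2.144
apply F[21]=-15.000 → step 22: x=0.524, v=0.517, θ₁=-1.744, ω₁=-7.756, θ₂=-0.773, ω₂=-2.531
apply F[22]=-15.000 → step 23: x=0.532, v=0.232, θ₁=-1.903, ω₁=-8.225, θ₂=-0.829, ω₂=-3.057
apply F[23]=-15.000 → step 24: x=0.533, v=-0.080, θ₁=-2.073, ω₁=-8.754, θ₂=-0.897, ω₂=-3.765
apply F[24]=-15.000 → step 25: x=0.529, v=-0.416, θ₁=-2.254, ω₁=-9.326, θ₂=-0.981, ω₂=-4.705
apply F[25]=-15.000 → step 26: x=0.517, v=-0.769, θ₁=-2.446, ω₁=-9.887, θ₂=-1.087, ω₂=-5.932
apply F[26]=+15.000 → step 27: x=0.501, v=-0.839, θ₁=-2.642, ω₁=-9.667, θ₂=-1.223, ω₂=-7.700
apply F[27]=+15.000 → step 28: x=0.484, v=-0.842, θ₁=-2.830, ω₁=-8.956, θ₂=-1.395, ω₂=-9.468
apply F[28]=+15.000 → step 29: x=0.467, v=-0.770, θ₁=-2.996, ω₁=-7.633, θ₂=-1.601, ω₂=-11.069
apply F[29]=+15.000 → step 30: x=0.453, v=-0.641, θ₁=-3.131, ω₁=-5.725, θ₂=-1.836, ω₂=-12.412
apply F[30]=+15.000 → step 31: x=0.442, v=-0.477, θ₁=-3.222, ω₁=-3.357, θ₂=-2.096, ω₂=-13.580
apply F[31]=+15.000 → step 32: x=0.434, v=-0.289, θ₁=-3.263, ω₁=-0.634, θ₂=-2.379, ω₂=-14.818
apply F[32]=+15.000 → step 33: x=0.431, v=-0.074, θ₁=-3.246, ω₁=2.328, θ₂=-2.691, ω₂=-16.377
apply F[33]=+15.000 → step 34: x=0.431, v=0.146, θ₁=-3.173, ω₁=4.729, θ₂=-3.034, ω₂=-17.816
apply F[34]=+15.000 → step 35: x=0.436, v=0.279, θ₁=-3.075, ω₁=4.533, θ₂=-3.390, ω₂=-17.353
apply F[35]=+15.000 → step 36: x=0.442, v=0.349, θ₁=-3.005, ω₁=2.427, θ₂=-3.720, ω₂=-15.605
apply F[36]=+15.000 → step 37: x=0.450, v=0.437, θ₁=-2.978, ω₁=0.266, θ₂=-4.016, ω₂=-14.148
|θ₁| = 1.903 > 1.851 first at step 23.

Answer: 23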